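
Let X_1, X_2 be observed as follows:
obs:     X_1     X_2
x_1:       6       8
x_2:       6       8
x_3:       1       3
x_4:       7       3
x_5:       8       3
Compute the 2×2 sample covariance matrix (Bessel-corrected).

Step 1 — column means:
  mean(X_1) = (6 + 6 + 1 + 7 + 8) / 5 = 28/5 = 5.6
  mean(X_2) = (8 + 8 + 3 + 3 + 3) / 5 = 25/5 = 5

Step 2 — sample covariance S[i,j] = (1/(n-1)) · Σ_k (x_{k,i} - mean_i) · (x_{k,j} - mean_j), with n-1 = 4.
  S[X_1,X_1] = ((0.4)·(0.4) + (0.4)·(0.4) + (-4.6)·(-4.6) + (1.4)·(1.4) + (2.4)·(2.4)) / 4 = 29.2/4 = 7.3
  S[X_1,X_2] = ((0.4)·(3) + (0.4)·(3) + (-4.6)·(-2) + (1.4)·(-2) + (2.4)·(-2)) / 4 = 4/4 = 1
  S[X_2,X_2] = ((3)·(3) + (3)·(3) + (-2)·(-2) + (-2)·(-2) + (-2)·(-2)) / 4 = 30/4 = 7.5

S is symmetric (S[j,i] = S[i,j]). Assembling:

S = [[7.3, 1],
 [1, 7.5]]


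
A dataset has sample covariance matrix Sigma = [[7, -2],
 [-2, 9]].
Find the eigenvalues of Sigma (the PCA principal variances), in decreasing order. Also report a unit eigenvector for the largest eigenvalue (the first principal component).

Step 1 — characteristic polynomial of 2×2 Sigma:
  det(Sigma - λI) = λ² - trace · λ + det = 0.
  trace = 7 + 9 = 16, det = 7·9 - (-2)² = 59.
Step 2 — discriminant:
  Δ = trace² - 4·det = 256 - 236 = 20.
Step 3 — eigenvalues:
  λ = (trace ± √Δ)/2 = (16 ± 4.4721)/2,
  λ_1 = 10.2361,  λ_2 = 5.7639.

Step 4 — unit eigenvector for λ_1: solve (Sigma - λ_1 I)v = 0. First row:
  (7 - 10.2361)·v_x + (-2)·v_y = 0, i.e. (-3.2361)·v_x + (-2)·v_y = 0,
  so v ∝ (b, λ_1 - a) = (-2, 3.2361); multiply by -1 so the first entry is positive: u = (2, -3.2361).
  ||u|| = √((2)² + (-3.2361)²) = √(14.4721) ≈ 3.8042,
  v_1 = u/||u|| ≈ (0.5257, -0.8507) (||v_1|| = 1).

λ_1 = 10.2361,  λ_2 = 5.7639;  v_1 ≈ (0.5257, -0.8507)


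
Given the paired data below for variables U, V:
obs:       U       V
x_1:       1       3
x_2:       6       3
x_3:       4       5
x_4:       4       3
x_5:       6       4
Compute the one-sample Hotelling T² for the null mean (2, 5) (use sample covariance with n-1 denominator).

Step 1 — sample mean vector:
  mean(U) = (1 + 6 + 4 + 4 + 6) / 5 = 21/5 = 4.2
  mean(V) = (3 + 3 + 5 + 3 + 4) / 5 = 18/5 = 3.6
  x̄ = (4.2, 3.6),  deviation x̄ - mu_0 = (4.2, 3.6) - (2, 5) = (2.2, -1.4).

Step 2 — sample covariance matrix, S[i,j] = (1/(n-1)) · Σ_k (x_{k,i} - mean_i) · (x_{k,j} - mean_j), divisor n-1 = 4:
  S[U,U] = ((-3.2)·(-3.2) + (1.8)·(1.8) + (-0.2)·(-0.2) + (-0.2)·(-0.2) + (1.8)·(1.8)) / 4 = 16.8/4 = 4.2
  S[U,V] = ((-3.2)·(-0.6) + (1.8)·(-0.6) + (-0.2)·(1.4) + (-0.2)·(-0.6) + (1.8)·(0.4)) / 4 = 1.4/4 = 0.35
  S[V,V] = ((-0.6)·(-0.6) + (-0.6)·(-0.6) + (1.4)·(1.4) + (-0.6)·(-0.6) + (0.4)·(0.4)) / 4 = 3.2/4 = 0.8
  S = [[4.2, 0.35],
 [0.35, 0.8]].

Step 3 — invert S. det(S) = 4.2·0.8 - (0.35)² = 3.2375.
  S^{-1} = (1/det) · [[d, -b], [-b, a]] = [[0.2471, -0.1081],
 [-0.1081, 1.2973]].

Step 4 — quadratic form (x̄ - mu_0)^T · S^{-1} · (x̄ - mu_0):
  S^{-1} · (x̄ - mu_0) = (0.695, -2.0541),
  (x̄ - mu_0)^T · [...] = (2.2)·(0.695) + (-1.4)·(-2.0541) = 4.4046.

Step 5 — scale by n: T² = 5 · 4.4046 = 22.0232.

T² ≈ 22.0232


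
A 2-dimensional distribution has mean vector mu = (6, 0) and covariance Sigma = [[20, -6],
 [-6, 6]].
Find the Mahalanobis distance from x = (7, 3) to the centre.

Step 1 — centre the observation: (x - mu) = (1, 3).

Step 2 — invert Sigma. det(Sigma) = 20·6 - (-6)² = 84.
  Sigma^{-1} = (1/det) · [[d, -b], [-b, a]] = [[0.0714, 0.0714],
 [0.0714, 0.2381]].

Step 3 — form the quadratic (x - mu)^T · Sigma^{-1} · (x - mu):
  Sigma^{-1} · (x - mu) = (0.2857, 0.7857).
  (x - mu)^T · [Sigma^{-1} · (x - mu)] = (1)·(0.2857) + (3)·(0.7857) = 2.6429.

Step 4 — take square root: d = √(2.6429) ≈ 1.6257.

d(x, mu) = √(2.6429) ≈ 1.6257


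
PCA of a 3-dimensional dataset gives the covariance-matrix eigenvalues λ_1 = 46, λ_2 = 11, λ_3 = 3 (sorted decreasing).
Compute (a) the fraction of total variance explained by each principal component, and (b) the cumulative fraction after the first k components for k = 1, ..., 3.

Step 1 — total variance = trace(Sigma) = Σ λ_i = 46 + 11 + 3 = 60.

Step 2 — fraction explained by component i = λ_i / Σ λ:
  PC1: 46/60 = 0.7667
  PC2: 11/60 = 0.1833
  PC3: 3/60 = 0.05

Step 3 — cumulative fraction after k components = (λ_1 + ... + λ_k) / Σ λ:
  k = 1: 46/60 = 0.7667
  k = 2: (46 + 11)/60 = 57/60 = 0.95
  k = 3: (46 + 11 + 3)/60 = 60/60 = 1

Summary (fraction, with percent):

explained: PC1 0.7667 (76.67%), PC2 0.1833 (18.33%), PC3 0.05 (5%);  cumulative: 0.7667, 0.95, 1


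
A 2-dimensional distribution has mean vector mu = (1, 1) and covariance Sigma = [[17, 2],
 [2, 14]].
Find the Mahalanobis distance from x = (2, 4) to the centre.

Step 1 — centre the observation: (x - mu) = (1, 3).

Step 2 — invert Sigma. det(Sigma) = 17·14 - (2)² = 234.
  Sigma^{-1} = (1/det) · [[d, -b], [-b, a]] = [[0.0598, -0.0085],
 [-0.0085, 0.0726]].

Step 3 — form the quadratic (x - mu)^T · Sigma^{-1} · (x - mu):
  Sigma^{-1} · (x - mu) = (0.0342, 0.2094).
  (x - mu)^T · [Sigma^{-1} · (x - mu)] = (1)·(0.0342) + (3)·(0.2094) = 0.6624.

Step 4 — take square root: d = √(0.6624) ≈ 0.8139.

d(x, mu) = √(0.6624) ≈ 0.8139


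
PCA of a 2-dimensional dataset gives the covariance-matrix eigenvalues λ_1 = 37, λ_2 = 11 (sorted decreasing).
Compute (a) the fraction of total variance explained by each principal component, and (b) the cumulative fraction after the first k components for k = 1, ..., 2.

Step 1 — total variance = trace(Sigma) = Σ λ_i = 37 + 11 = 48.

Step 2 — fraction explained by component i = λ_i / Σ λ:
  PC1: 37/48 = 0.7708
  PC2: 11/48 = 0.2292

Step 3 — cumulative fraction after k components = (λ_1 + ... + λ_k) / Σ λ:
  k = 1: 37/48 = 0.7708
  k = 2: (37 + 11)/48 = 48/48 = 1

Summary (fraction, with percent):

explained: PC1 0.7708 (77.08%), PC2 0.2292 (22.92%);  cumulative: 0.7708, 1


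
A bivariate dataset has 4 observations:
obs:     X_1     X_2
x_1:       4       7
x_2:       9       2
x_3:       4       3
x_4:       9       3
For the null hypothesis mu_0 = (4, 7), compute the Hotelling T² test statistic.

Step 1 — sample mean vector:
  mean(X_1) = (4 + 9 + 4 + 9) / 4 = 26/4 = 6.5
  mean(X_2) = (7 + 2 + 3 + 3) / 4 = 15/4 = 3.75
  x̄ = (6.5, 3.75),  deviation x̄ - mu_0 = (6.5, 3.75) - (4, 7) = (2.5, -3.25).

Step 2 — sample covariance matrix, S[i,j] = (1/(n-1)) · Σ_k (x_{k,i} - mean_i) · (x_{k,j} - mean_j), divisor n-1 = 3:
  S[X_1,X_1] = ((-2.5)·(-2.5) + (2.5)·(2.5) + (-2.5)·(-2.5) + (2.5)·(2.5)) / 3 = 25/3 = 8.3333
  S[X_1,X_2] = ((-2.5)·(3.25) + (2.5)·(-1.75) + (-2.5)·(-0.75) + (2.5)·(-0.75)) / 3 = -12.5/3 = -4.1667
  S[X_2,X_2] = ((3.25)·(3.25) + (-1.75)·(-1.75) + (-0.75)·(-0.75) + (-0.75)·(-0.75)) / 3 = 14.75/3 = 4.9167
  S = [[8.3333, -4.1667],
 [-4.1667, 4.9167]].

Step 3 — invert S. det(S) = 8.3333·4.9167 - (-4.1667)² = 23.6111.
  S^{-1} = (1/det) · [[d, -b], [-b, a]] = [[0.2082, 0.1765],
 [0.1765, 0.3529]].

Step 4 — quadratic form (x̄ - mu_0)^T · S^{-1} · (x̄ - mu_0):
  S^{-1} · (x̄ - mu_0) = (-0.0529, -0.7059),
  (x̄ - mu_0)^T · [...] = (2.5)·(-0.0529) + (-3.25)·(-0.7059) = 2.1618.

Step 5 — scale by n: T² = 4 · 2.1618 = 8.6471.

T² ≈ 8.6471


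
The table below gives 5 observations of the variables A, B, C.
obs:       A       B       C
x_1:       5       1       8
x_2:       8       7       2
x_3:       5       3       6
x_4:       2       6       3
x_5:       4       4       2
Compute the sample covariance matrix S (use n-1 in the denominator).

Step 1 — column means:
  mean(A) = (5 + 8 + 5 + 2 + 4) / 5 = 24/5 = 4.8
  mean(B) = (1 + 7 + 3 + 6 + 4) / 5 = 21/5 = 4.2
  mean(C) = (8 + 2 + 6 + 3 + 2) / 5 = 21/5 = 4.2

Step 2 — sample covariance S[i,j] = (1/(n-1)) · Σ_k (x_{k,i} - mean_i) · (x_{k,j} - mean_j), with n-1 = 4.
  S[A,A] = ((0.2)·(0.2) + (3.2)·(3.2) + (0.2)·(0.2) + (-2.8)·(-2.8) + (-0.8)·(-0.8)) / 4 = 18.8/4 = 4.7
  S[A,B] = ((0.2)·(-3.2) + (3.2)·(2.8) + (0.2)·(-1.2) + (-2.8)·(1.8) + (-0.8)·(-0.2)) / 4 = 3.2/4 = 0.8
  S[A,C] = ((0.2)·(3.8) + (3.2)·(-2.2) + (0.2)·(1.8) + (-2.8)·(-1.2) + (-0.8)·(-2.2)) / 4 = -0.8/4 = -0.2
  S[B,B] = ((-3.2)·(-3.2) + (2.8)·(2.8) + (-1.2)·(-1.2) + (1.8)·(1.8) + (-0.2)·(-0.2)) / 4 = 22.8/4 = 5.7
  S[B,C] = ((-3.2)·(3.8) + (2.8)·(-2.2) + (-1.2)·(1.8) + (1.8)·(-1.2) + (-0.2)·(-2.2)) / 4 = -22.2/4 = -5.55
  S[C,C] = ((3.8)·(3.8) + (-2.2)·(-2.2) + (1.8)·(1.8) + (-1.2)·(-1.2) + (-2.2)·(-2.2)) / 4 = 28.8/4 = 7.2

S is symmetric (S[j,i] = S[i,j]). Assembling:

S = [[4.7, 0.8, -0.2],
 [0.8, 5.7, -5.55],
 [-0.2, -5.55, 7.2]]


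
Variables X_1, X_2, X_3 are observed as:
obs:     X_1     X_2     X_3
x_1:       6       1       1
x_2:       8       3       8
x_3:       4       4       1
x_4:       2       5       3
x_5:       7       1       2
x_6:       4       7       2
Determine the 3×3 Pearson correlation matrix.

Step 1 — column means:
  mean(X_1) = (6 + 8 + 4 + 2 + 7 + 4) / 6 = 31/6 = 5.1667
  mean(X_2) = (1 + 3 + 4 + 5 + 1 + 7) / 6 = 21/6 = 3.5
  mean(X_3) = (1 + 8 + 1 + 3 + 2 + 2) / 6 = 17/6 = 2.8333

Step 2 — sample variances and covariances s[i,j] = (1/(n-1)) · Σ_k (x_{k,i} - mean_i) · (x_{k,j} - mean_j), with n-1 = 5:
  s[X_1,X_1] = ((0.8333)·(0.8333) + (2.8333)·(2.8333) + (-1.1667)·(-1.1667) + (-3.1667)·(-3.1667) + (1.8333)·(1.8333) + (-1.1667)·(-1.1667)) / 5 = 24.8333/5 = 4.9667
  s[X_1,X_2] = ((0.8333)·(-2.5) + (2.8333)·(-0.5) + (-1.1667)·(0.5) + (-3.1667)·(1.5) + (1.8333)·(-2.5) + (-1.1667)·(3.5)) / 5 = -17.5/5 = -3.5
  s[X_1,X_3] = ((0.8333)·(-1.8333) + (2.8333)·(5.1667) + (-1.1667)·(-1.8333) + (-3.1667)·(0.1667) + (1.8333)·(-0.8333) + (-1.1667)·(-0.8333)) / 5 = 14.1667/5 = 2.8333
  s[X_2,X_2] = ((-2.5)·(-2.5) + (-0.5)·(-0.5) + (0.5)·(0.5) + (1.5)·(1.5) + (-2.5)·(-2.5) + (3.5)·(3.5)) / 5 = 27.5/5 = 5.5
  s[X_2,X_3] = ((-2.5)·(-1.8333) + (-0.5)·(5.1667) + (0.5)·(-1.8333) + (1.5)·(0.1667) + (-2.5)·(-0.8333) + (3.5)·(-0.8333)) / 5 = 0.5/5 = 0.1
  s[X_3,X_3] = ((-1.8333)·(-1.8333) + (5.1667)·(5.1667) + (-1.8333)·(-1.8333) + (0.1667)·(0.1667) + (-0.8333)·(-0.8333) + (-0.8333)·(-0.8333)) / 5 = 34.8333/5 = 6.9667
  Sample standard deviations s_i = √(s[i,i]):
  s(X_1) = √(4.9667) = 2.2286
  s(X_2) = √(5.5) = 2.3452
  s(X_3) = √(6.9667) = 2.6394

Step 3 — r_{ij} = s_{ij} / (s_i · s_j):
  r[X_1,X_1] = 1 (diagonal).
  r[X_1,X_2] = -3.5 / (2.2286 · 2.3452) = -3.5 / 5.2265 = -0.6697
  r[X_1,X_3] = 2.8333 / (2.2286 · 2.6394) = 2.8333 / 5.8823 = 0.4817
  r[X_2,X_2] = 1 (diagonal).
  r[X_2,X_3] = 0.1 / (2.3452 · 2.6394) = 0.1 / 6.19 = 0.0162
  r[X_3,X_3] = 1 (diagonal).

R is symmetric with unit diagonal. Assembling:

R = [[1, -0.6697, 0.4817],
 [-0.6697, 1, 0.0162],
 [0.4817, 0.0162, 1]]


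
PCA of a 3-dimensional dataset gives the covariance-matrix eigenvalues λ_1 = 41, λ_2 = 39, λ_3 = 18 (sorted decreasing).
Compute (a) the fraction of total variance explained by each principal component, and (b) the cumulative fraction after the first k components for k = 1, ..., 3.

Step 1 — total variance = trace(Sigma) = Σ λ_i = 41 + 39 + 18 = 98.

Step 2 — fraction explained by component i = λ_i / Σ λ:
  PC1: 41/98 = 0.4184
  PC2: 39/98 = 0.398
  PC3: 18/98 = 0.1837

Step 3 — cumulative fraction after k components = (λ_1 + ... + λ_k) / Σ λ:
  k = 1: 41/98 = 0.4184
  k = 2: (41 + 39)/98 = 80/98 = 0.8163
  k = 3: (41 + 39 + 18)/98 = 98/98 = 1

Summary (fraction, with percent):

explained: PC1 0.4184 (41.84%), PC2 0.398 (39.8%), PC3 0.1837 (18.37%);  cumulative: 0.4184, 0.8163, 1


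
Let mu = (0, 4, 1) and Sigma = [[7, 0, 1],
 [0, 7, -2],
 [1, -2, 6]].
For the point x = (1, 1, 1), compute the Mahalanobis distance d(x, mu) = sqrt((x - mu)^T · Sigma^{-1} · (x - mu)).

Step 1 — centre the observation: (x - mu) = (1, -3, 0).

Step 2 — invert Sigma (cofactor / det for 3×3, or solve directly):
  Sigma^{-1} = [[0.1467, -0.0077, -0.027],
 [-0.0077, 0.1583, 0.0541],
 [-0.027, 0.0541, 0.1892]].

Step 3 — form the quadratic (x - mu)^T · Sigma^{-1} · (x - mu):
  Sigma^{-1} · (x - mu) = (0.1699, -0.4826, -0.1892).
  (x - mu)^T · [Sigma^{-1} · (x - mu)] = (1)·(0.1699) + (-3)·(-0.4826) + (0)·(-0.1892) = 1.6178.

Step 4 — take square root: d = √(1.6178) ≈ 1.2719.

d(x, mu) = √(1.6178) ≈ 1.2719


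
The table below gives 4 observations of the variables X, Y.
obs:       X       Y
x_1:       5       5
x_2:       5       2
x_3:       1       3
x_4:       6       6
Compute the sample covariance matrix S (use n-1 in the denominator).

Step 1 — column means:
  mean(X) = (5 + 5 + 1 + 6) / 4 = 17/4 = 4.25
  mean(Y) = (5 + 2 + 3 + 6) / 4 = 16/4 = 4

Step 2 — sample covariance S[i,j] = (1/(n-1)) · Σ_k (x_{k,i} - mean_i) · (x_{k,j} - mean_j), with n-1 = 3.
  S[X,X] = ((0.75)·(0.75) + (0.75)·(0.75) + (-3.25)·(-3.25) + (1.75)·(1.75)) / 3 = 14.75/3 = 4.9167
  S[X,Y] = ((0.75)·(1) + (0.75)·(-2) + (-3.25)·(-1) + (1.75)·(2)) / 3 = 6/3 = 2
  S[Y,Y] = ((1)·(1) + (-2)·(-2) + (-1)·(-1) + (2)·(2)) / 3 = 10/3 = 3.3333

S is symmetric (S[j,i] = S[i,j]). Assembling:

S = [[4.9167, 2],
 [2, 3.3333]]


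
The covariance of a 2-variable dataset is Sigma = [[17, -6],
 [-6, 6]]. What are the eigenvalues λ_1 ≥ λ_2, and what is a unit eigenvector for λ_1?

Step 1 — characteristic polynomial of 2×2 Sigma:
  det(Sigma - λI) = λ² - trace · λ + det = 0.
  trace = 17 + 6 = 23, det = 17·6 - (-6)² = 66.
Step 2 — discriminant:
  Δ = trace² - 4·det = 529 - 264 = 265.
Step 3 — eigenvalues:
  λ = (trace ± √Δ)/2 = (23 ± 16.2788)/2,
  λ_1 = 19.6394,  λ_2 = 3.3606.

Step 4 — unit eigenvector for λ_1: solve (Sigma - λ_1 I)v = 0. First row:
  (17 - 19.6394)·v_x + (-6)·v_y = 0, i.e. (-2.6394)·v_x + (-6)·v_y = 0,
  so v ∝ (b, λ_1 - a) = (-6, 2.6394); multiply by -1 so the first entry is positive: u = (6, -2.6394).
  ||u|| = √((6)² + (-2.6394)²) = √(42.9665) ≈ 6.5549,
  v_1 = u/||u|| ≈ (0.9153, -0.4027) (||v_1|| = 1).

λ_1 = 19.6394,  λ_2 = 3.3606;  v_1 ≈ (0.9153, -0.4027)


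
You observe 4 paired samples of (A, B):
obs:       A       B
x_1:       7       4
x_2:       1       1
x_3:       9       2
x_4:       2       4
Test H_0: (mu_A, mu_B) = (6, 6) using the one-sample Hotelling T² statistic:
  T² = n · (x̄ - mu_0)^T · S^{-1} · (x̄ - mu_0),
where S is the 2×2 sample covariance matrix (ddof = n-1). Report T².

Step 1 — sample mean vector:
  mean(A) = (7 + 1 + 9 + 2) / 4 = 19/4 = 4.75
  mean(B) = (4 + 1 + 2 + 4) / 4 = 11/4 = 2.75
  x̄ = (4.75, 2.75),  deviation x̄ - mu_0 = (4.75, 2.75) - (6, 6) = (-1.25, -3.25).

Step 2 — sample covariance matrix, S[i,j] = (1/(n-1)) · Σ_k (x_{k,i} - mean_i) · (x_{k,j} - mean_j), divisor n-1 = 3:
  S[A,A] = ((2.25)·(2.25) + (-3.75)·(-3.75) + (4.25)·(4.25) + (-2.75)·(-2.75)) / 3 = 44.75/3 = 14.9167
  S[A,B] = ((2.25)·(1.25) + (-3.75)·(-1.75) + (4.25)·(-0.75) + (-2.75)·(1.25)) / 3 = 2.75/3 = 0.9167
  S[B,B] = ((1.25)·(1.25) + (-1.75)·(-1.75) + (-0.75)·(-0.75) + (1.25)·(1.25)) / 3 = 6.75/3 = 2.25
  S = [[14.9167, 0.9167],
 [0.9167, 2.25]].

Step 3 — invert S. det(S) = 14.9167·2.25 - (0.9167)² = 32.7222.
  S^{-1} = (1/det) · [[d, -b], [-b, a]] = [[0.0688, -0.028],
 [-0.028, 0.4559]].

Step 4 — quadratic form (x̄ - mu_0)^T · S^{-1} · (x̄ - mu_0):
  S^{-1} · (x̄ - mu_0) = (0.0051, -1.4465),
  (x̄ - mu_0)^T · [...] = (-1.25)·(0.0051) + (-3.25)·(-1.4465) = 4.6948.

Step 5 — scale by n: T² = 4 · 4.6948 = 18.7793.

T² ≈ 18.7793


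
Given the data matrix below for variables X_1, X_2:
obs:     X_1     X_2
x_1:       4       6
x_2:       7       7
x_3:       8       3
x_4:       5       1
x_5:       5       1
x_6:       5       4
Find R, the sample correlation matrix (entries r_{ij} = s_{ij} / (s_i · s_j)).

Step 1 — column means:
  mean(X_1) = (4 + 7 + 8 + 5 + 5 + 5) / 6 = 34/6 = 5.6667
  mean(X_2) = (6 + 7 + 3 + 1 + 1 + 4) / 6 = 22/6 = 3.6667

Step 2 — sample variances and covariances s[i,j] = (1/(n-1)) · Σ_k (x_{k,i} - mean_i) · (x_{k,j} - mean_j), with n-1 = 5:
  s[X_1,X_1] = ((-1.6667)·(-1.6667) + (1.3333)·(1.3333) + (2.3333)·(2.3333) + (-0.6667)·(-0.6667) + (-0.6667)·(-0.6667) + (-0.6667)·(-0.6667)) / 5 = 11.3333/5 = 2.2667
  s[X_1,X_2] = ((-1.6667)·(2.3333) + (1.3333)·(3.3333) + (2.3333)·(-0.6667) + (-0.6667)·(-2.6667) + (-0.6667)·(-2.6667) + (-0.6667)·(0.3333)) / 5 = 2.3333/5 = 0.4667
  s[X_2,X_2] = ((2.3333)·(2.3333) + (3.3333)·(3.3333) + (-0.6667)·(-0.6667) + (-2.6667)·(-2.6667) + (-2.6667)·(-2.6667) + (0.3333)·(0.3333)) / 5 = 31.3333/5 = 6.2667
  Sample standard deviations s_i = √(s[i,i]):
  s(X_1) = √(2.2667) = 1.5055
  s(X_2) = √(6.2667) = 2.5033

Step 3 — r_{ij} = s_{ij} / (s_i · s_j):
  r[X_1,X_1] = 1 (diagonal).
  r[X_1,X_2] = 0.4667 / (1.5055 · 2.5033) = 0.4667 / 3.7689 = 0.1238
  r[X_2,X_2] = 1 (diagonal).

R is symmetric with unit diagonal. Assembling:

R = [[1, 0.1238],
 [0.1238, 1]]


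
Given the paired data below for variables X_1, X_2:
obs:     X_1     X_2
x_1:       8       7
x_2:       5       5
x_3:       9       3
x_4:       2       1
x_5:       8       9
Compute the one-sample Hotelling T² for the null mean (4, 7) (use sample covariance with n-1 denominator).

Step 1 — sample mean vector:
  mean(X_1) = (8 + 5 + 9 + 2 + 8) / 5 = 32/5 = 6.4
  mean(X_2) = (7 + 5 + 3 + 1 + 9) / 5 = 25/5 = 5
  x̄ = (6.4, 5),  deviation x̄ - mu_0 = (6.4, 5) - (4, 7) = (2.4, -2).

Step 2 — sample covariance matrix, S[i,j] = (1/(n-1)) · Σ_k (x_{k,i} - mean_i) · (x_{k,j} - mean_j), divisor n-1 = 4:
  S[X_1,X_1] = ((1.6)·(1.6) + (-1.4)·(-1.4) + (2.6)·(2.6) + (-4.4)·(-4.4) + (1.6)·(1.6)) / 4 = 33.2/4 = 8.3
  S[X_1,X_2] = ((1.6)·(2) + (-1.4)·(0) + (2.6)·(-2) + (-4.4)·(-4) + (1.6)·(4)) / 4 = 22/4 = 5.5
  S[X_2,X_2] = ((2)·(2) + (0)·(0) + (-2)·(-2) + (-4)·(-4) + (4)·(4)) / 4 = 40/4 = 10
  S = [[8.3, 5.5],
 [5.5, 10]].

Step 3 — invert S. det(S) = 8.3·10 - (5.5)² = 52.75.
  S^{-1} = (1/det) · [[d, -b], [-b, a]] = [[0.1896, -0.1043],
 [-0.1043, 0.1573]].

Step 4 — quadratic form (x̄ - mu_0)^T · S^{-1} · (x̄ - mu_0):
  S^{-1} · (x̄ - mu_0) = (0.6635, -0.5649),
  (x̄ - mu_0)^T · [...] = (2.4)·(0.6635) + (-2)·(-0.5649) = 2.7223.

Step 5 — scale by n: T² = 5 · 2.7223 = 13.6114.

T² ≈ 13.6114


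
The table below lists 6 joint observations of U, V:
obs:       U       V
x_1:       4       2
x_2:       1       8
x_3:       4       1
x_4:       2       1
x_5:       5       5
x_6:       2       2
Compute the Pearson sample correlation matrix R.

Step 1 — column means:
  mean(U) = (4 + 1 + 4 + 2 + 5 + 2) / 6 = 18/6 = 3
  mean(V) = (2 + 8 + 1 + 1 + 5 + 2) / 6 = 19/6 = 3.1667

Step 2 — sample variances and covariances s[i,j] = (1/(n-1)) · Σ_k (x_{k,i} - mean_i) · (x_{k,j} - mean_j), with n-1 = 5:
  s[U,U] = ((1)·(1) + (-2)·(-2) + (1)·(1) + (-1)·(-1) + (2)·(2) + (-1)·(-1)) / 5 = 12/5 = 2.4
  s[U,V] = ((1)·(-1.1667) + (-2)·(4.8333) + (1)·(-2.1667) + (-1)·(-2.1667) + (2)·(1.8333) + (-1)·(-1.1667)) / 5 = -6/5 = -1.2
  s[V,V] = ((-1.1667)·(-1.1667) + (4.8333)·(4.8333) + (-2.1667)·(-2.1667) + (-2.1667)·(-2.1667) + (1.8333)·(1.8333) + (-1.1667)·(-1.1667)) / 5 = 38.8333/5 = 7.7667
  Sample standard deviations s_i = √(s[i,i]):
  s(U) = √(2.4) = 1.5492
  s(V) = √(7.7667) = 2.7869

Step 3 — r_{ij} = s_{ij} / (s_i · s_j):
  r[U,U] = 1 (diagonal).
  r[U,V] = -1.2 / (1.5492 · 2.7869) = -1.2 / 4.3174 = -0.2779
  r[V,V] = 1 (diagonal).

R is symmetric with unit diagonal. Assembling:

R = [[1, -0.2779],
 [-0.2779, 1]]


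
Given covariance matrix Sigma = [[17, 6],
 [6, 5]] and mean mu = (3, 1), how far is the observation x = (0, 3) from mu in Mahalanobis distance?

Step 1 — centre the observation: (x - mu) = (-3, 2).

Step 2 — invert Sigma. det(Sigma) = 17·5 - (6)² = 49.
  Sigma^{-1} = (1/det) · [[d, -b], [-b, a]] = [[0.102, -0.1224],
 [-0.1224, 0.3469]].

Step 3 — form the quadratic (x - mu)^T · Sigma^{-1} · (x - mu):
  Sigma^{-1} · (x - mu) = (-0.551, 1.0612).
  (x - mu)^T · [Sigma^{-1} · (x - mu)] = (-3)·(-0.551) + (2)·(1.0612) = 3.7755.

Step 4 — take square root: d = √(3.7755) ≈ 1.9431.

d(x, mu) = √(3.7755) ≈ 1.9431


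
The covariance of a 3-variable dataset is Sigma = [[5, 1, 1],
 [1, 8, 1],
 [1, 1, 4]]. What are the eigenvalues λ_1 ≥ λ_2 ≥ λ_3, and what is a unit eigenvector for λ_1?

Step 1 — characteristic polynomial p(λ) = det(λI - Sigma) = λ³ - tr·λ² + c_1·λ - det, where tr = trace, c_1 = sum of the principal 2×2 minors, det = det(Sigma):
  tr = 5 + 8 + 4 = 17,
  c_1 = (5·8 - (1)²) + (5·4 - (1)²) + (8·4 - (1)²) = 39 + 19 + 31 = 89,
  det = 5·(8·4 - (1)²) - (1)·((1)·4 - (1)·(1)) + (1)·((1)·(1) - 8·(1)) = 5·(31) - (1)·(3) + (1)·(-7) = 145.
  So p(λ) = λ³ - 17λ² + 89λ - 145.
Step 2 — look for an integer root (rational root theorem: any rational root is an integer divisor of 145). Testing λ = 5:
  p(5) = 125 - 425 + 445 - 145 = 0  ✓
  Dividing out (λ - 5): p(λ) = (λ - 5)(λ² - 12λ + 29).
Step 3 — remaining eigenvalues from the quadratic λ² - 12λ + 29 = 0:
  Δ = 12² - 4·29 = 144 - 116 = 28,  λ = (12 ± √28)/2 = (12 ± 5.2915)/2 ≈ 8.6458 or 3.3542.
  Sorted: λ_1 = 8.6458,  λ_2 = 5,  λ_3 = 3.3542  (check: sum = 17 = tr ✓).

Step 4 — unit eigenvector for λ_1 ≈ 8.6458: v spans the null space of (Sigma - λ_1 I), whose rows are
  r_1 = (-3.6458, 1, 1),  r_2 = (1, -0.6458, 1),  r_3 = (1, 1, -4.6458).
  v is orthogonal to every row, so take v ∝ r_1 × r_2 = ((1)·(1) - (1)·(-0.6458), (1)·(1) - (-3.6458)·(1), (-3.6458)·(-0.6458) - (1)·(1)) ≈ (1.6458, 4.6458, 1.3542).
  Let u = (1.6458, 4.6458, 1.3542).
  ||u|| = √((1.6458)² + (4.6458)² + (1.3542)²) = √(26.1255) ≈ 5.1113,  v_1 = u/||u|| ≈ (0.322, 0.9089, 0.265) (||v_1|| = 1).

λ_1 = 8.6458,  λ_2 = 5,  λ_3 = 3.3542;  v_1 ≈ (0.322, 0.9089, 0.265)


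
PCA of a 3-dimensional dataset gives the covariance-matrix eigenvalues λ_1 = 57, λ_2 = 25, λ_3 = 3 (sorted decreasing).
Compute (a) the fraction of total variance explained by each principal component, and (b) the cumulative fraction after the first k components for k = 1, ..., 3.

Step 1 — total variance = trace(Sigma) = Σ λ_i = 57 + 25 + 3 = 85.

Step 2 — fraction explained by component i = λ_i / Σ λ:
  PC1: 57/85 = 0.6706
  PC2: 25/85 = 0.2941
  PC3: 3/85 = 0.0353

Step 3 — cumulative fraction after k components = (λ_1 + ... + λ_k) / Σ λ:
  k = 1: 57/85 = 0.6706
  k = 2: (57 + 25)/85 = 82/85 = 0.9647
  k = 3: (57 + 25 + 3)/85 = 85/85 = 1

Summary (fraction, with percent):

explained: PC1 0.6706 (67.06%), PC2 0.2941 (29.41%), PC3 0.0353 (3.53%);  cumulative: 0.6706, 0.9647, 1


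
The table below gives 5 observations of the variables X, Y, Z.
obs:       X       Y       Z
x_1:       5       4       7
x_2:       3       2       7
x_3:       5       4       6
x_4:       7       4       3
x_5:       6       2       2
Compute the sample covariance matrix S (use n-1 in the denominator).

Step 1 — column means:
  mean(X) = (5 + 3 + 5 + 7 + 6) / 5 = 26/5 = 5.2
  mean(Y) = (4 + 2 + 4 + 4 + 2) / 5 = 16/5 = 3.2
  mean(Z) = (7 + 7 + 6 + 3 + 2) / 5 = 25/5 = 5

Step 2 — sample covariance S[i,j] = (1/(n-1)) · Σ_k (x_{k,i} - mean_i) · (x_{k,j} - mean_j), with n-1 = 4.
  S[X,X] = ((-0.2)·(-0.2) + (-2.2)·(-2.2) + (-0.2)·(-0.2) + (1.8)·(1.8) + (0.8)·(0.8)) / 4 = 8.8/4 = 2.2
  S[X,Y] = ((-0.2)·(0.8) + (-2.2)·(-1.2) + (-0.2)·(0.8) + (1.8)·(0.8) + (0.8)·(-1.2)) / 4 = 2.8/4 = 0.7
  S[X,Z] = ((-0.2)·(2) + (-2.2)·(2) + (-0.2)·(1) + (1.8)·(-2) + (0.8)·(-3)) / 4 = -11/4 = -2.75
  S[Y,Y] = ((0.8)·(0.8) + (-1.2)·(-1.2) + (0.8)·(0.8) + (0.8)·(0.8) + (-1.2)·(-1.2)) / 4 = 4.8/4 = 1.2
  S[Y,Z] = ((0.8)·(2) + (-1.2)·(2) + (0.8)·(1) + (0.8)·(-2) + (-1.2)·(-3)) / 4 = 2/4 = 0.5
  S[Z,Z] = ((2)·(2) + (2)·(2) + (1)·(1) + (-2)·(-2) + (-3)·(-3)) / 4 = 22/4 = 5.5

S is symmetric (S[j,i] = S[i,j]). Assembling:

S = [[2.2, 0.7, -2.75],
 [0.7, 1.2, 0.5],
 [-2.75, 0.5, 5.5]]


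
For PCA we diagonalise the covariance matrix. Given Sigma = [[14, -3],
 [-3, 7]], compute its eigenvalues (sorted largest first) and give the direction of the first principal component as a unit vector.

Step 1 — characteristic polynomial of 2×2 Sigma:
  det(Sigma - λI) = λ² - trace · λ + det = 0.
  trace = 14 + 7 = 21, det = 14·7 - (-3)² = 89.
Step 2 — discriminant:
  Δ = trace² - 4·det = 441 - 356 = 85.
Step 3 — eigenvalues:
  λ = (trace ± √Δ)/2 = (21 ± 9.2195)/2,
  λ_1 = 15.1098,  λ_2 = 5.8902.

Step 4 — unit eigenvector for λ_1: solve (Sigma - λ_1 I)v = 0. First row:
  (14 - 15.1098)·v_x + (-3)·v_y = 0, i.e. (-1.1098)·v_x + (-3)·v_y = 0,
  so v ∝ (b, λ_1 - a) = (-3, 1.1098); multiply by -1 so the first entry is positive: u = (3, -1.1098).
  ||u|| = √((3)² + (-1.1098)²) = √(10.2316) ≈ 3.1987,
  v_1 = u/||u|| ≈ (0.9379, -0.3469) (||v_1|| = 1).

λ_1 = 15.1098,  λ_2 = 5.8902;  v_1 ≈ (0.9379, -0.3469)


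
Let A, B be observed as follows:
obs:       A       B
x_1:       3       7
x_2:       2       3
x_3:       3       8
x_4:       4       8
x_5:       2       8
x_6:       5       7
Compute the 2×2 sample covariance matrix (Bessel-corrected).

Step 1 — column means:
  mean(A) = (3 + 2 + 3 + 4 + 2 + 5) / 6 = 19/6 = 3.1667
  mean(B) = (7 + 3 + 8 + 8 + 8 + 7) / 6 = 41/6 = 6.8333

Step 2 — sample covariance S[i,j] = (1/(n-1)) · Σ_k (x_{k,i} - mean_i) · (x_{k,j} - mean_j), with n-1 = 5.
  S[A,A] = ((-0.1667)·(-0.1667) + (-1.1667)·(-1.1667) + (-0.1667)·(-0.1667) + (0.8333)·(0.8333) + (-1.1667)·(-1.1667) + (1.8333)·(1.8333)) / 5 = 6.8333/5 = 1.3667
  S[A,B] = ((-0.1667)·(0.1667) + (-1.1667)·(-3.8333) + (-0.1667)·(1.1667) + (0.8333)·(1.1667) + (-1.1667)·(1.1667) + (1.8333)·(0.1667)) / 5 = 4.1667/5 = 0.8333
  S[B,B] = ((0.1667)·(0.1667) + (-3.8333)·(-3.8333) + (1.1667)·(1.1667) + (1.1667)·(1.1667) + (1.1667)·(1.1667) + (0.1667)·(0.1667)) / 5 = 18.8333/5 = 3.7667

S is symmetric (S[j,i] = S[i,j]). Assembling:

S = [[1.3667, 0.8333],
 [0.8333, 3.7667]]


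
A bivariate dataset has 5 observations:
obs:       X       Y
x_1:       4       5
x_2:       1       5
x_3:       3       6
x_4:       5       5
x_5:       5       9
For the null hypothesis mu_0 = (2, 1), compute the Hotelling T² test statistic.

Step 1 — sample mean vector:
  mean(X) = (4 + 1 + 3 + 5 + 5) / 5 = 18/5 = 3.6
  mean(Y) = (5 + 5 + 6 + 5 + 9) / 5 = 30/5 = 6
  x̄ = (3.6, 6),  deviation x̄ - mu_0 = (3.6, 6) - (2, 1) = (1.6, 5).

Step 2 — sample covariance matrix, S[i,j] = (1/(n-1)) · Σ_k (x_{k,i} - mean_i) · (x_{k,j} - mean_j), divisor n-1 = 4:
  S[X,X] = ((0.4)·(0.4) + (-2.6)·(-2.6) + (-0.6)·(-0.6) + (1.4)·(1.4) + (1.4)·(1.4)) / 4 = 11.2/4 = 2.8
  S[X,Y] = ((0.4)·(-1) + (-2.6)·(-1) + (-0.6)·(0) + (1.4)·(-1) + (1.4)·(3)) / 4 = 5/4 = 1.25
  S[Y,Y] = ((-1)·(-1) + (-1)·(-1) + (0)·(0) + (-1)·(-1) + (3)·(3)) / 4 = 12/4 = 3
  S = [[2.8, 1.25],
 [1.25, 3]].

Step 3 — invert S. det(S) = 2.8·3 - (1.25)² = 6.8375.
  S^{-1} = (1/det) · [[d, -b], [-b, a]] = [[0.4388, -0.1828],
 [-0.1828, 0.4095]].

Step 4 — quadratic form (x̄ - mu_0)^T · S^{-1} · (x̄ - mu_0):
  S^{-1} · (x̄ - mu_0) = (-0.2121, 1.755),
  (x̄ - mu_0)^T · [...] = (1.6)·(-0.2121) + (5)·(1.755) = 8.4358.

Step 5 — scale by n: T² = 5 · 8.4358 = 42.1792.

T² ≈ 42.1792


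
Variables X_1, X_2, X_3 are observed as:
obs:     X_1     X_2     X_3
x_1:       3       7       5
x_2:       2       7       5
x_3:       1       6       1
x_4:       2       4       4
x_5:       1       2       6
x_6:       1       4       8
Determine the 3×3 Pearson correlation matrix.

Step 1 — column means:
  mean(X_1) = (3 + 2 + 1 + 2 + 1 + 1) / 6 = 10/6 = 1.6667
  mean(X_2) = (7 + 7 + 6 + 4 + 2 + 4) / 6 = 30/6 = 5
  mean(X_3) = (5 + 5 + 1 + 4 + 6 + 8) / 6 = 29/6 = 4.8333

Step 2 — sample variances and covariances s[i,j] = (1/(n-1)) · Σ_k (x_{k,i} - mean_i) · (x_{k,j} - mean_j), with n-1 = 5:
  s[X_1,X_1] = ((1.3333)·(1.3333) + (0.3333)·(0.3333) + (-0.6667)·(-0.6667) + (0.3333)·(0.3333) + (-0.6667)·(-0.6667) + (-0.6667)·(-0.6667)) / 5 = 3.3333/5 = 0.6667
  s[X_1,X_2] = ((1.3333)·(2) + (0.3333)·(2) + (-0.6667)·(1) + (0.3333)·(-1) + (-0.6667)·(-3) + (-0.6667)·(-1)) / 5 = 5/5 = 1
  s[X_1,X_3] = ((1.3333)·(0.1667) + (0.3333)·(0.1667) + (-0.6667)·(-3.8333) + (0.3333)·(-0.8333) + (-0.6667)·(1.1667) + (-0.6667)·(3.1667)) / 5 = -0.3333/5 = -0.0667
  s[X_2,X_2] = ((2)·(2) + (2)·(2) + (1)·(1) + (-1)·(-1) + (-3)·(-3) + (-1)·(-1)) / 5 = 20/5 = 4
  s[X_2,X_3] = ((2)·(0.1667) + (2)·(0.1667) + (1)·(-3.8333) + (-1)·(-0.8333) + (-3)·(1.1667) + (-1)·(3.1667)) / 5 = -9/5 = -1.8
  s[X_3,X_3] = ((0.1667)·(0.1667) + (0.1667)·(0.1667) + (-3.8333)·(-3.8333) + (-0.8333)·(-0.8333) + (1.1667)·(1.1667) + (3.1667)·(3.1667)) / 5 = 26.8333/5 = 5.3667
  Sample standard deviations s_i = √(s[i,i]):
  s(X_1) = √(0.6667) = 0.8165
  s(X_2) = √(4) = 2
  s(X_3) = √(5.3667) = 2.3166

Step 3 — r_{ij} = s_{ij} / (s_i · s_j):
  r[X_1,X_1] = 1 (diagonal).
  r[X_1,X_2] = 1 / (0.8165 · 2) = 1 / 1.633 = 0.6124
  r[X_1,X_3] = -0.0667 / (0.8165 · 2.3166) = -0.0667 / 1.8915 = -0.0352
  r[X_2,X_2] = 1 (diagonal).
  r[X_2,X_3] = -1.8 / (2 · 2.3166) = -1.8 / 4.6332 = -0.3885
  r[X_3,X_3] = 1 (diagonal).

R is symmetric with unit diagonal. Assembling:

R = [[1, 0.6124, -0.0352],
 [0.6124, 1, -0.3885],
 [-0.0352, -0.3885, 1]]


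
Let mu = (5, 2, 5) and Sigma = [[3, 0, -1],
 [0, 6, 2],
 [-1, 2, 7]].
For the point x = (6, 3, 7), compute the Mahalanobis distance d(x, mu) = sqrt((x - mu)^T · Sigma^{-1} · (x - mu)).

Step 1 — centre the observation: (x - mu) = (1, 1, 2).

Step 2 — invert Sigma (cofactor / det for 3×3, or solve directly):
  Sigma^{-1} = [[0.3519, -0.0185, 0.0556],
 [-0.0185, 0.1852, -0.0556],
 [0.0556, -0.0556, 0.1667]].

Step 3 — form the quadratic (x - mu)^T · Sigma^{-1} · (x - mu):
  Sigma^{-1} · (x - mu) = (0.4444, 0.0556, 0.3333).
  (x - mu)^T · [Sigma^{-1} · (x - mu)] = (1)·(0.4444) + (1)·(0.0556) + (2)·(0.3333) = 1.1667.

Step 4 — take square root: d = √(1.1667) ≈ 1.0801.

d(x, mu) = √(1.1667) ≈ 1.0801


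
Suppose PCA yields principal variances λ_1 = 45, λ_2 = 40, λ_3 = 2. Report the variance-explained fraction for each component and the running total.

Step 1 — total variance = trace(Sigma) = Σ λ_i = 45 + 40 + 2 = 87.

Step 2 — fraction explained by component i = λ_i / Σ λ:
  PC1: 45/87 = 0.5172
  PC2: 40/87 = 0.4598
  PC3: 2/87 = 0.023

Step 3 — cumulative fraction after k components = (λ_1 + ... + λ_k) / Σ λ:
  k = 1: 45/87 = 0.5172
  k = 2: (45 + 40)/87 = 85/87 = 0.977
  k = 3: (45 + 40 + 2)/87 = 87/87 = 1

Summary (fraction, with percent):

explained: PC1 0.5172 (51.72%), PC2 0.4598 (45.98%), PC3 0.023 (2.3%);  cumulative: 0.5172, 0.977, 1


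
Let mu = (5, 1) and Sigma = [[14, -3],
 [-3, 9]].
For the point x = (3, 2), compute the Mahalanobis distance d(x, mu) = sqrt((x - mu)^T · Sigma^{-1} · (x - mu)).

Step 1 — centre the observation: (x - mu) = (-2, 1).

Step 2 — invert Sigma. det(Sigma) = 14·9 - (-3)² = 117.
  Sigma^{-1} = (1/det) · [[d, -b], [-b, a]] = [[0.0769, 0.0256],
 [0.0256, 0.1197]].

Step 3 — form the quadratic (x - mu)^T · Sigma^{-1} · (x - mu):
  Sigma^{-1} · (x - mu) = (-0.1282, 0.0684).
  (x - mu)^T · [Sigma^{-1} · (x - mu)] = (-2)·(-0.1282) + (1)·(0.0684) = 0.3248.

Step 4 — take square root: d = √(0.3248) ≈ 0.5699.

d(x, mu) = √(0.3248) ≈ 0.5699


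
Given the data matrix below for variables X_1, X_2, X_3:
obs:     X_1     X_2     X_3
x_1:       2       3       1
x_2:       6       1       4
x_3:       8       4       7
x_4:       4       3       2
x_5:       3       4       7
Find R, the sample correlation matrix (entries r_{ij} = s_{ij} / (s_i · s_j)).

Step 1 — column means:
  mean(X_1) = (2 + 6 + 8 + 4 + 3) / 5 = 23/5 = 4.6
  mean(X_2) = (3 + 1 + 4 + 3 + 4) / 5 = 15/5 = 3
  mean(X_3) = (1 + 4 + 7 + 2 + 7) / 5 = 21/5 = 4.2

Step 2 — sample variances and covariances s[i,j] = (1/(n-1)) · Σ_k (x_{k,i} - mean_i) · (x_{k,j} - mean_j), with n-1 = 4:
  s[X_1,X_1] = ((-2.6)·(-2.6) + (1.4)·(1.4) + (3.4)·(3.4) + (-0.6)·(-0.6) + (-1.6)·(-1.6)) / 4 = 23.2/4 = 5.8
  s[X_1,X_2] = ((-2.6)·(0) + (1.4)·(-2) + (3.4)·(1) + (-0.6)·(0) + (-1.6)·(1)) / 4 = -1/4 = -0.25
  s[X_1,X_3] = ((-2.6)·(-3.2) + (1.4)·(-0.2) + (3.4)·(2.8) + (-0.6)·(-2.2) + (-1.6)·(2.8)) / 4 = 14.4/4 = 3.6
  s[X_2,X_2] = ((0)·(0) + (-2)·(-2) + (1)·(1) + (0)·(0) + (1)·(1)) / 4 = 6/4 = 1.5
  s[X_2,X_3] = ((0)·(-3.2) + (-2)·(-0.2) + (1)·(2.8) + (0)·(-2.2) + (1)·(2.8)) / 4 = 6/4 = 1.5
  s[X_3,X_3] = ((-3.2)·(-3.2) + (-0.2)·(-0.2) + (2.8)·(2.8) + (-2.2)·(-2.2) + (2.8)·(2.8)) / 4 = 30.8/4 = 7.7
  Sample standard deviations s_i = √(s[i,i]):
  s(X_1) = √(5.8) = 2.4083
  s(X_2) = √(1.5) = 1.2247
  s(X_3) = √(7.7) = 2.7749

Step 3 — r_{ij} = s_{ij} / (s_i · s_j):
  r[X_1,X_1] = 1 (diagonal).
  r[X_1,X_2] = -0.25 / (2.4083 · 1.2247) = -0.25 / 2.9496 = -0.0848
  r[X_1,X_3] = 3.6 / (2.4083 · 2.7749) = 3.6 / 6.6828 = 0.5387
  r[X_2,X_2] = 1 (diagonal).
  r[X_2,X_3] = 1.5 / (1.2247 · 2.7749) = 1.5 / 3.3985 = 0.4414
  r[X_3,X_3] = 1 (diagonal).

R is symmetric with unit diagonal. Assembling:

R = [[1, -0.0848, 0.5387],
 [-0.0848, 1, 0.4414],
 [0.5387, 0.4414, 1]]


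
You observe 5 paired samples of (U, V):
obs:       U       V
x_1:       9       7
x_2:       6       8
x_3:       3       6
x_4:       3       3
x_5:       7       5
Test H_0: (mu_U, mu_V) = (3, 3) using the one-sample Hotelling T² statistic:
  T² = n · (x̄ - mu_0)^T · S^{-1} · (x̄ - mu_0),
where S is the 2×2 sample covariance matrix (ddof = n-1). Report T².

Step 1 — sample mean vector:
  mean(U) = (9 + 6 + 3 + 3 + 7) / 5 = 28/5 = 5.6
  mean(V) = (7 + 8 + 6 + 3 + 5) / 5 = 29/5 = 5.8
  x̄ = (5.6, 5.8),  deviation x̄ - mu_0 = (5.6, 5.8) - (3, 3) = (2.6, 2.8).

Step 2 — sample covariance matrix, S[i,j] = (1/(n-1)) · Σ_k (x_{k,i} - mean_i) · (x_{k,j} - mean_j), divisor n-1 = 4:
  S[U,U] = ((3.4)·(3.4) + (0.4)·(0.4) + (-2.6)·(-2.6) + (-2.6)·(-2.6) + (1.4)·(1.4)) / 4 = 27.2/4 = 6.8
  S[U,V] = ((3.4)·(1.2) + (0.4)·(2.2) + (-2.6)·(0.2) + (-2.6)·(-2.8) + (1.4)·(-0.8)) / 4 = 10.6/4 = 2.65
  S[V,V] = ((1.2)·(1.2) + (2.2)·(2.2) + (0.2)·(0.2) + (-2.8)·(-2.8) + (-0.8)·(-0.8)) / 4 = 14.8/4 = 3.7
  S = [[6.8, 2.65],
 [2.65, 3.7]].

Step 3 — invert S. det(S) = 6.8·3.7 - (2.65)² = 18.1375.
  S^{-1} = (1/det) · [[d, -b], [-b, a]] = [[0.204, -0.1461],
 [-0.1461, 0.3749]].

Step 4 — quadratic form (x̄ - mu_0)^T · S^{-1} · (x̄ - mu_0):
  S^{-1} · (x̄ - mu_0) = (0.1213, 0.6699),
  (x̄ - mu_0)^T · [...] = (2.6)·(0.1213) + (2.8)·(0.6699) = 2.191.

Step 5 — scale by n: T² = 5 · 2.191 = 10.9552.

T² ≈ 10.9552


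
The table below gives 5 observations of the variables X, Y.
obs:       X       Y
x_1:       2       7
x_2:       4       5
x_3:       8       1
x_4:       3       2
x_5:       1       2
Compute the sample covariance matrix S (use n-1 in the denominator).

Step 1 — column means:
  mean(X) = (2 + 4 + 8 + 3 + 1) / 5 = 18/5 = 3.6
  mean(Y) = (7 + 5 + 1 + 2 + 2) / 5 = 17/5 = 3.4

Step 2 — sample covariance S[i,j] = (1/(n-1)) · Σ_k (x_{k,i} - mean_i) · (x_{k,j} - mean_j), with n-1 = 4.
  S[X,X] = ((-1.6)·(-1.6) + (0.4)·(0.4) + (4.4)·(4.4) + (-0.6)·(-0.6) + (-2.6)·(-2.6)) / 4 = 29.2/4 = 7.3
  S[X,Y] = ((-1.6)·(3.6) + (0.4)·(1.6) + (4.4)·(-2.4) + (-0.6)·(-1.4) + (-2.6)·(-1.4)) / 4 = -11.2/4 = -2.8
  S[Y,Y] = ((3.6)·(3.6) + (1.6)·(1.6) + (-2.4)·(-2.4) + (-1.4)·(-1.4) + (-1.4)·(-1.4)) / 4 = 25.2/4 = 6.3

S is symmetric (S[j,i] = S[i,j]). Assembling:

S = [[7.3, -2.8],
 [-2.8, 6.3]]


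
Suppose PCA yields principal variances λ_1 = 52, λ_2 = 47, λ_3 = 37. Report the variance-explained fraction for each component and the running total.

Step 1 — total variance = trace(Sigma) = Σ λ_i = 52 + 47 + 37 = 136.

Step 2 — fraction explained by component i = λ_i / Σ λ:
  PC1: 52/136 = 0.3824
  PC2: 47/136 = 0.3456
  PC3: 37/136 = 0.2721

Step 3 — cumulative fraction after k components = (λ_1 + ... + λ_k) / Σ λ:
  k = 1: 52/136 = 0.3824
  k = 2: (52 + 47)/136 = 99/136 = 0.7279
  k = 3: (52 + 47 + 37)/136 = 136/136 = 1

Summary (fraction, with percent):

explained: PC1 0.3824 (38.24%), PC2 0.3456 (34.56%), PC3 0.2721 (27.21%);  cumulative: 0.3824, 0.7279, 1


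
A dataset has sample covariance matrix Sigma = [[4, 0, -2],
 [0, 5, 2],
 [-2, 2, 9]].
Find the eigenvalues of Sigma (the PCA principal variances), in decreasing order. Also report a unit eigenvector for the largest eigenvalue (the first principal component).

Step 1 — characteristic polynomial p(λ) = det(λI - Sigma) = λ³ - tr·λ² + c_1·λ - det, where tr = trace, c_1 = sum of the principal 2×2 minors, det = det(Sigma):
  tr = 4 + 5 + 9 = 18,
  c_1 = (4·5 - (0)²) + (4·9 - (-2)²) + (5·9 - (2)²) = 20 + 32 + 41 = 93,
  det = 4·(5·9 - (2)²) - (0)·((0)·9 - (2)·(-2)) + (-2)·((0)·(2) - 5·(-2)) = 4·(41) - (0)·(4) + (-2)·(10) = 144.
  So p(λ) = λ³ - 18λ² + 93λ - 144.
Step 2 — look for an integer root (rational root theorem: any rational root is an integer divisor of 144). Testing λ = 3:
  p(3) = 27 - 162 + 279 - 144 = 0  ✓
  Dividing out (λ - 3): p(λ) = (λ - 3)(λ² - 15λ + 48).
Step 3 — remaining eigenvalues from the quadratic λ² - 15λ + 48 = 0:
  Δ = 15² - 4·48 = 225 - 192 = 33,  λ = (15 ± √33)/2 = (15 ± 5.7446)/2 ≈ 10.3723 or 4.6277.
  Sorted: λ_1 = 10.3723,  λ_2 = 4.6277,  λ_3 = 3  (check: sum = 18 = tr ✓).

Step 4 — unit eigenvector for λ_1 ≈ 10.3723: v spans the null space of (Sigma - λ_1 I), whose rows are
  r_1 = (-6.3723, 0, -2),  r_2 = (0, -5.3723, 2),  r_3 = (-2, 2, -1.3723).
  v is orthogonal to every row, so take v ∝ r_1 × r_2 = ((0)·(2) - (-2)·(-5.3723), (-2)·(0) - (-6.3723)·(2), (-6.3723)·(-5.3723) - (0)·(0)) ≈ (-10.7446, 12.7446, 34.2337).
  Rescale (multiply by -1 so the first nonzero entry is positive): u = (10.7446, -12.7446, -34.2337).
  ||u|| = √((10.7446)² + (-12.7446)² + (-34.2337)²) = √(1449.8149) ≈ 38.0764,  v_1 = u/||u|| ≈ (0.2822, -0.3347, -0.8991) (||v_1|| = 1).

λ_1 = 10.3723,  λ_2 = 4.6277,  λ_3 = 3;  v_1 ≈ (0.2822, -0.3347, -0.8991)


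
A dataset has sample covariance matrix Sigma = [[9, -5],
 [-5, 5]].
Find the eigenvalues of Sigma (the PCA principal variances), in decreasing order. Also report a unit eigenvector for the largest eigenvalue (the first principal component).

Step 1 — characteristic polynomial of 2×2 Sigma:
  det(Sigma - λI) = λ² - trace · λ + det = 0.
  trace = 9 + 5 = 14, det = 9·5 - (-5)² = 20.
Step 2 — discriminant:
  Δ = trace² - 4·det = 196 - 80 = 116.
Step 3 — eigenvalues:
  λ = (trace ± √Δ)/2 = (14 ± 10.7703)/2,
  λ_1 = 12.3852,  λ_2 = 1.6148.

Step 4 — unit eigenvector for λ_1: solve (Sigma - λ_1 I)v = 0. First row:
  (9 - 12.3852)·v_x + (-5)·v_y = 0, i.e. (-3.3852)·v_x + (-5)·v_y = 0,
  so v ∝ (b, λ_1 - a) = (-5, 3.3852); multiply by -1 so the first entry is positive: u = (5, -3.3852).
  ||u|| = √((5)² + (-3.3852)²) = √(36.4593) ≈ 6.0382,
  v_1 = u/||u|| ≈ (0.8281, -0.5606) (||v_1|| = 1).

λ_1 = 12.3852,  λ_2 = 1.6148;  v_1 ≈ (0.8281, -0.5606)


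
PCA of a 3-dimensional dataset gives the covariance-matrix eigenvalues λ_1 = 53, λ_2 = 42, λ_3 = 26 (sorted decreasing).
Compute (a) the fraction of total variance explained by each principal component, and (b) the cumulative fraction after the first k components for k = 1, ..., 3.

Step 1 — total variance = trace(Sigma) = Σ λ_i = 53 + 42 + 26 = 121.

Step 2 — fraction explained by component i = λ_i / Σ λ:
  PC1: 53/121 = 0.438
  PC2: 42/121 = 0.3471
  PC3: 26/121 = 0.2149

Step 3 — cumulative fraction after k components = (λ_1 + ... + λ_k) / Σ λ:
  k = 1: 53/121 = 0.438
  k = 2: (53 + 42)/121 = 95/121 = 0.7851
  k = 3: (53 + 42 + 26)/121 = 121/121 = 1

Summary (fraction, with percent):

explained: PC1 0.438 (43.8%), PC2 0.3471 (34.71%), PC3 0.2149 (21.49%);  cumulative: 0.438, 0.7851, 1


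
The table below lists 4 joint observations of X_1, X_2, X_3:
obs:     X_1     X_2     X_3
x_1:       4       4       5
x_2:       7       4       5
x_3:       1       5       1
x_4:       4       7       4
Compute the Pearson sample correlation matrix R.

Step 1 — column means:
  mean(X_1) = (4 + 7 + 1 + 4) / 4 = 16/4 = 4
  mean(X_2) = (4 + 4 + 5 + 7) / 4 = 20/4 = 5
  mean(X_3) = (5 + 5 + 1 + 4) / 4 = 15/4 = 3.75

Step 2 — sample variances and covariances s[i,j] = (1/(n-1)) · Σ_k (x_{k,i} - mean_i) · (x_{k,j} - mean_j), with n-1 = 3:
  s[X_1,X_1] = ((0)·(0) + (3)·(3) + (-3)·(-3) + (0)·(0)) / 3 = 18/3 = 6
  s[X_1,X_2] = ((0)·(-1) + (3)·(-1) + (-3)·(0) + (0)·(2)) / 3 = -3/3 = -1
  s[X_1,X_3] = ((0)·(1.25) + (3)·(1.25) + (-3)·(-2.75) + (0)·(0.25)) / 3 = 12/3 = 4
  s[X_2,X_2] = ((-1)·(-1) + (-1)·(-1) + (0)·(0) + (2)·(2)) / 3 = 6/3 = 2
  s[X_2,X_3] = ((-1)·(1.25) + (-1)·(1.25) + (0)·(-2.75) + (2)·(0.25)) / 3 = -2/3 = -0.6667
  s[X_3,X_3] = ((1.25)·(1.25) + (1.25)·(1.25) + (-2.75)·(-2.75) + (0.25)·(0.25)) / 3 = 10.75/3 = 3.5833
  Sample standard deviations s_i = √(s[i,i]):
  s(X_1) = √(6) = 2.4495
  s(X_2) = √(2) = 1.4142
  s(X_3) = √(3.5833) = 1.893

Step 3 — r_{ij} = s_{ij} / (s_i · s_j):
  r[X_1,X_1] = 1 (diagonal).
  r[X_1,X_2] = -1 / (2.4495 · 1.4142) = -1 / 3.4641 = -0.2887
  r[X_1,X_3] = 4 / (2.4495 · 1.893) = 4 / 4.6368 = 0.8627
  r[X_2,X_2] = 1 (diagonal).
  r[X_2,X_3] = -0.6667 / (1.4142 · 1.893) = -0.6667 / 2.6771 = -0.249
  r[X_3,X_3] = 1 (diagonal).

R is symmetric with unit diagonal. Assembling:

R = [[1, -0.2887, 0.8627],
 [-0.2887, 1, -0.249],
 [0.8627, -0.249, 1]]
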